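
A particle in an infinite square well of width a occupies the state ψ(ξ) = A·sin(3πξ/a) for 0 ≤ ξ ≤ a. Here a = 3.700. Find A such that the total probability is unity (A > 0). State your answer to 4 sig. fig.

Require ∫ |ψ|² dξ = 1 over the whole domain.
∫|ψ|² dξ = A²·(a/2).
So A² = (a/2)^(−1).
Plugging in a = 3.700 yields A = 0.73521.

A ≈ 0.7352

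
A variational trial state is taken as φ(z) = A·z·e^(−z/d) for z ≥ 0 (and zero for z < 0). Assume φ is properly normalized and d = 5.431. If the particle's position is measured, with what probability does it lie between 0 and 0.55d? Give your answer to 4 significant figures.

P ≈ 0.09958

|φ|² is the probability density, so P = ∫_{0}^{0.55d} |φ|² dz.
With A² fixed by ∫|φ|² = 1, i.e. A² = (d^3/4)^(−1), substitute and integrate.
In terms of u = z/d (A² and the length scale cancel between numerator and denominator), P = [∫_{0}^{0.55} u^2·e^(-2·u) du] / [∫_{0}^{∞} u^2·e^(-2·u) du].
An antiderivative of u^2·e^(-2·u) is -(2·u^2 + 2·u + 1)·e^(-2·u)/4; evaluating from 0 to 0.55 gives 1/4 - 541·e^(-11/10)/800, while the full integral is 1/4.
Evaluating gives P = 0.099584.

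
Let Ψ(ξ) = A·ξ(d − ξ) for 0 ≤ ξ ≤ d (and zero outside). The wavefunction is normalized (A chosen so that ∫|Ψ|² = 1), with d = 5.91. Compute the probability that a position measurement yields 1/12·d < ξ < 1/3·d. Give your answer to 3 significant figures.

|Ψ|² is the probability density, so P = ∫_{1/12·d}^{1/3·d} |Ψ|² dξ.
Since A² = 1/(d^5/30), this is the region integral divided by the full normalization integral.
Substituting u = ξ/d, A² and the length scale cancel in the ratio: P = ∫_{1/12}^{1/3} u^2·(1 - u)^2 du / ∫_{0}^{1} u^2·(1 - u)^2 du.
With ∫ u^2·(1 - u)^2 du = u^3·(6·u^2 - 15·u + 10)/30 + C, the region integral is ≈ 0.0068263 and the full one is 1/30.
Evaluating gives P = 0.2048.

P ≈ 0.205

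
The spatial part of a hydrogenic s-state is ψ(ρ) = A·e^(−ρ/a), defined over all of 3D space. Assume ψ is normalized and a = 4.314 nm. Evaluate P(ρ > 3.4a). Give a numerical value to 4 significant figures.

With dV = 4πρ²dρ, the probability is ∫|ψ|² dV over ρ > 3.4a.
Normalization gives A² = 1/(π·a^3).
Let u = ρ/a; then A², 4π and the length scale all cancel, so P = ∫_{3.4}^{∞} u^2·e^(-2·u) du ÷ ∫_{0}^{∞} u^2·e^(-2·u) du.
Using ∫ u^2·e^(-2·u) du = -(2·u^2 + 2·u + 1)·e^(-2·u)/4, the numerator is 773·e^(-34/5)/100 and the denominator is 1/4.
Taking the ratio yields P = 0.034438.

P ≈ 0.03444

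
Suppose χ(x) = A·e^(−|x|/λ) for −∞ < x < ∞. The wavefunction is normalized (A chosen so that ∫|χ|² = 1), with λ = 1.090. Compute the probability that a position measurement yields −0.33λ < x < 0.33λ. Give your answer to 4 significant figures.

P ≈ 0.4831

P = ∫_{−0.33λ}^{0.33λ} |χ(x)|² dx.
With A² fixed by ∫|χ|² = 1, i.e. A² = (λ)^(−1), substitute and integrate.
By symmetry take twice the x ≥ 0 contribution in numerator and denominator; the 2's cancel. Let u = x/λ; then A² and the length scale cancel, so P = ∫_{0}^{0.33} e^(-2·u) du ÷ ∫_{0}^{∞} e^(-2·u) du.
An antiderivative of e^(-2·u) is -e^(-2·u)/2; evaluating from 0 to 0.33 gives 1/2 - e^(-33/50)/2, while the full integral is 1/2.
This works out to P = 0.48315.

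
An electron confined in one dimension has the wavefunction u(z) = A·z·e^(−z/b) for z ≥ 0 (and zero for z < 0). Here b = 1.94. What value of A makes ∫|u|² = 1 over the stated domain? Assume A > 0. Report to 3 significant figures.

A ≈ 0.740

We need A² ∫|f|² dz = 1, taking the integral from 0 to ∞.
Using ∫₀^∞ zⁿ e^(−αz) dz = n!/αⁿ⁺¹, ∫|u|² dz = A²·(b^3/4).
Hence A² = 1/[b^3/4].
Plugging in b = 1.94 yields A = 0.7402.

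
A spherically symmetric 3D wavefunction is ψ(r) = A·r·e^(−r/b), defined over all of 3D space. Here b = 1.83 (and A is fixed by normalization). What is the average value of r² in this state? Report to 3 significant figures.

⟨r^2⟩ ≈ 25.1

The expectation value is the |ψ|²-weighted average of r^2: ∫ r^2|ψ|² 4πr² dr.
The ratio of the moment integral to the normalization integral gives ⟨r²⟩ = 15·b^2/2.
With b = 1.83, ⟨r^2⟩ = 25.12.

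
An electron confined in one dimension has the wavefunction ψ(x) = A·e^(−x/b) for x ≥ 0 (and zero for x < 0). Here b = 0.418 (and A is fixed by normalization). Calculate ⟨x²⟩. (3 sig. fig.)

⟨x²⟩ = ∫ x^2 |ψ|² dx over the full domain.
With ∫₀^∞ x^2 e^(−αx) dx = 2!/α^3, since the A² factors cancel between numerator and denominator, ⟨x²⟩ = b^2/2.
Putting b = 0.418 gives 0.08736.

⟨x^2⟩ ≈ 0.0874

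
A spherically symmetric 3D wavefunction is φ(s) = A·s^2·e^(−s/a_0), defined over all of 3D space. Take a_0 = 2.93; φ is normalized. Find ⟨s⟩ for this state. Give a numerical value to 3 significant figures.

⟨s⟩ ≈ 10.3

⟨s⟩ = ∫ s |φ|² 4πs² ds over the full domain.
With ∫₀^∞ s^7 e^(−αs) ds = 7!/α^8, the ratio of the moment integral to the normalization integral gives ⟨s⟩ = 7·a_0/2.
Putting a_0 = 2.93 gives 10.26.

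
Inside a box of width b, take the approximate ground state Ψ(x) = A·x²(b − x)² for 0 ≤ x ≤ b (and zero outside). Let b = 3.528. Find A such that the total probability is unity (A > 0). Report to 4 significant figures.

A ≈ 0.08626

Normalization requires ∫|Ψ|² dx = 1, integrated from 0 to b.
Expanding the polynomial and integrating term by term, the integral (without the A² prefactor) comes out to b^9/630.
With b = 3.528: A² = 0.0074402 and A = 0.086256.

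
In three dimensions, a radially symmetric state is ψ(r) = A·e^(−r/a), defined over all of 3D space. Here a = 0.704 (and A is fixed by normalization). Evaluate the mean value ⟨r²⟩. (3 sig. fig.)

By definition ⟨r²⟩ = ∫ r^2 |ψ(r)|² 4πr² dr.
With ∫₀^∞ r^4 e^(−αr) dr = 4!/α^5, the ratio of the moment integral to the normalization integral gives ⟨r²⟩ = 3·a^2.
Putting a = 0.704 gives 1.487.

⟨r^2⟩ ≈ 1.49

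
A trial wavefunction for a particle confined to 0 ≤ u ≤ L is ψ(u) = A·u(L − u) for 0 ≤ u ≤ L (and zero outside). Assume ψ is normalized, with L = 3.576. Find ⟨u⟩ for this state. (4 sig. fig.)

⟨u⟩ ≈ 1.788

The expectation value is the |ψ|²-weighted average of u: ∫ u|ψ|² du.
Expanding the polynomial and integrating term by term, evaluating both integrals, ⟨u⟩ = L/2.
With L = 3.576, ⟨u⟩ = 1.7880.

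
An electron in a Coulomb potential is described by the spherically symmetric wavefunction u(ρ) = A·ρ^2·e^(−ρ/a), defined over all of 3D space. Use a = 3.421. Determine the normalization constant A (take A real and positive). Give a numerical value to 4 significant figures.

The normalization condition is ∫|u|² 4πρ² dρ = 1 from 0 to ∞.
∫|u|² 4πρ² dρ = A²·(45·π·a^7/2).
Hence A² = 1/[45·π·a^7/2].
With a = 3.421: A² = 0.0000025799 and A = 0.0016062.

A ≈ 0.001606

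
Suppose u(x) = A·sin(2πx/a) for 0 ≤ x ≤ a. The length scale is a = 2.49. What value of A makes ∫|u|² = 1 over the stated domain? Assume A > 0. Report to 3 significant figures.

A ≈ 0.896

Require ∫ |u|² dx = 1 over the whole domain.
The integral (without the A² prefactor) comes out to a/2.
Setting this equal to 1 gives A² = 1/(a/2).
With a = 2.49: A² = 0.8032 and A = 0.8962.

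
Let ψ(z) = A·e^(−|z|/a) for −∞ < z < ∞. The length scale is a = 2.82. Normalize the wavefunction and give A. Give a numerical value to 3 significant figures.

We need A² ∫|f|² dz = 1, taking the integral from −∞ to ∞.
Carrying out the integral gives A² · a.
Setting this equal to 1 gives A² = 1/(a).
Substituting a = 2.82 gives A² = 0.3546, so A = 0.5955.

A ≈ 0.595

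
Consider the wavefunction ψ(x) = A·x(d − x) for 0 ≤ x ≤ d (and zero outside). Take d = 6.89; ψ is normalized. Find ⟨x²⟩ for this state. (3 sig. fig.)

⟨x^2⟩ ≈ 13.6

The expectation value is the |ψ|²-weighted average of x^2: ∫ x^2|ψ|² dx.
Expanding the polynomial and integrating term by term, the ratio of the moment integral to the normalization integral gives ⟨x²⟩ = 2·d^2/7.
Putting d = 6.89 gives 13.56.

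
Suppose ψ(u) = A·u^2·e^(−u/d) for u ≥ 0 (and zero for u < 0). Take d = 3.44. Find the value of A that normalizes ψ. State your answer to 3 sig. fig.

We need A² ∫|f|² du = 1, taking the integral from 0 to ∞.
∫|ψ|² du = A²·(3·d^5/4).
Setting this equal to 1 gives A² = 1/(3·d^5/4).
Plugging in d = 3.44 yields A = 0.05261.

A ≈ 0.0526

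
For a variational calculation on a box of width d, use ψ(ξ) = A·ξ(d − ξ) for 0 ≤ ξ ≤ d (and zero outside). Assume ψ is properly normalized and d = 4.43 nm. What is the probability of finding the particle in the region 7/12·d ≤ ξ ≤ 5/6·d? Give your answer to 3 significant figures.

P ≈ 0.311

|ψ|² is the probability density, so P = ∫_{7/12·d}^{5/6·d} |ψ|² dξ.
Since A² = 1/(d^5/30), this is the region integral divided by the full normalization integral.
In terms of u = ξ/d (A² and the length scale cancel between numerator and denominator), P = [∫_{7/12}^{5/6} u^2·(1 - u)^2 du] / [∫_{0}^{1} u^2·(1 - u)^2 du].
With ∫ u^2·(1 - u)^2 du = u^3·(6·u^2 - 15·u + 10)/30 + C, the region integral is ≈ 0.010371 and the full one is 1/30.
The result is P = 0.3111.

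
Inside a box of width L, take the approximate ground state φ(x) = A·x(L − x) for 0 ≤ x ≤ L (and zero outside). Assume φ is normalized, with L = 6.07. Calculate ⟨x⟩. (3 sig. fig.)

By definition ⟨x⟩ = ∫ x |φ(x)|² dx.
Expanding the polynomial and integrating term by term, evaluating both integrals, ⟨x⟩ = L/2.
With L = 6.07, ⟨x⟩ = 3.035.

⟨x⟩ ≈ 3.04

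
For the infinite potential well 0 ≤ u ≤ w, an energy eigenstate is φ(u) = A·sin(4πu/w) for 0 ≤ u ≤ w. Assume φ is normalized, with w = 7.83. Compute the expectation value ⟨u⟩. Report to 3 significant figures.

The expectation value is the |φ|²-weighted average of u: ∫ u|φ|² du.
Since the A² factors cancel between numerator and denominator, ⟨u⟩ = w/2.
With w = 7.83, ⟨u⟩ = 3.915.

⟨u⟩ ≈ 3.92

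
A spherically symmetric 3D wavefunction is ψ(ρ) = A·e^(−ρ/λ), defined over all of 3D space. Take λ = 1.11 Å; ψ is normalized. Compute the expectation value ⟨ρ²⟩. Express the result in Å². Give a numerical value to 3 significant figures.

⟨ρ^2⟩ ≈ 3.70 Å^2

By definition ⟨ρ²⟩ = ∫ ρ^2 |ψ(ρ)|² 4πρ² dρ.
Using ∫₀^∞ ρⁿ e^(−αρ) dρ = n!/αⁿ⁺¹, the ratio of the moment integral to the normalization integral gives ⟨ρ²⟩ = 3·λ^2.
With λ = 1.11, ⟨ρ^2⟩ = 3.696.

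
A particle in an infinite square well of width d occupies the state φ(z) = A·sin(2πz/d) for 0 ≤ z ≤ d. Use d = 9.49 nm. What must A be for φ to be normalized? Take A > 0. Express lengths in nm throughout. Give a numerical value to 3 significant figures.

The normalization condition is ∫|φ|² dz = 1 from 0 to d.
Using sin²θ = (1 − cos 2θ)/2, carrying out the integral gives A² · d/2.
Hence A² = 1/[d/2].
With d = 9.49: A² = 0.2107 and A = 0.4591.

A ≈ 0.459 nm^(-1/2)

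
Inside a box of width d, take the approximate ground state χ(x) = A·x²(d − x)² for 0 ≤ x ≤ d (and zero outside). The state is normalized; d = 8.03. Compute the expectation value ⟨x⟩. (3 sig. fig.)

By definition ⟨x⟩ = ∫ x |χ(x)|² dx.
Since the A² factors cancel between numerator and denominator, ⟨x⟩ = d/2.
Putting d = 8.03 gives 4.015.

⟨x⟩ ≈ 4.02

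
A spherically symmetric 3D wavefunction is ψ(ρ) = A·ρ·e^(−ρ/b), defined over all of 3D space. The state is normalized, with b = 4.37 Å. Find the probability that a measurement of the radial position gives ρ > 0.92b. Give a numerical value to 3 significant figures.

With dV = 4πρ²dρ, the probability is ∫|ψ|² dV over ρ > 0.92b.
A² is fixed by ∫₀^∞ 4πρ²|ψ|² dρ = 1, i.e. A² = (3·π·b^5)^(−1).
Let u = ρ/b; then A², 4π and the length scale all cancel, so P = ∫_{0.92}^{∞} u^4·e^(-2·u) du ÷ ∫_{0}^{∞} u^4·e^(-2·u) du.
Using ∫ u^4·e^(-2·u) du = -(u^4/2 + u^3 + 3·u^2/2 + 3·u/2 + 3/4)·e^(-2·u), the numerator is ≈ 0.72047 and the denominator is 3/4.
The region integral divided by the full integral gives P = 0.9606.

P ≈ 0.961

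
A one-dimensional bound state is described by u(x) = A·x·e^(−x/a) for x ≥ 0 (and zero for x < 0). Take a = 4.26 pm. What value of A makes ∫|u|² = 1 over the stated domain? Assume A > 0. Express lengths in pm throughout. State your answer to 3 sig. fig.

A ≈ 0.227 pm^(-3/2)

The normalization condition is ∫|u|² dx = 1 from 0 to ∞.
The integral (without the A² prefactor) comes out to a^3/4.
Hence A² = 1/[a^3/4].
With a = 4.26: A² = 0.05174 and A = 0.2275.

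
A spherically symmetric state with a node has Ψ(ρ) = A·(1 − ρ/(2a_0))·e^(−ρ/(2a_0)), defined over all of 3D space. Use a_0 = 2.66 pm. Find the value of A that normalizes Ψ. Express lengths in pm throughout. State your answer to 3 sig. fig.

A ≈ 0.0460 pm^(-3/2)

Require ∫ |Ψ|² 4πρ² dρ = 1 over the whole domain.
(Spherical symmetry: dV = 4πρ² dρ.)
The integral (without the A² prefactor) comes out to 8·π·a_0^3.
So A² = (8·π·a_0^3)^(−1).
Substituting a_0 = 2.66 gives A² = 0.002114, so A = 0.04598.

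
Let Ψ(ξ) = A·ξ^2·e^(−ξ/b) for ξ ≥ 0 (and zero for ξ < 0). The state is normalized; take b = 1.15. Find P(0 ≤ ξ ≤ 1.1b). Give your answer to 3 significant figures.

P ≈ 0.0725

The probability is P = ∫ |Ψ|² dξ over [0, 1.1b].
With A² fixed by ∫|Ψ|² = 1, i.e. A² = (3·b^5/4)^(−1), substitute and integrate.
In terms of u = ξ/b (A² and the length scale cancel between numerator and denominator), P = [∫_{0}^{1.1} u^4·e^(-2·u) du] / [∫_{0}^{∞} u^4·e^(-2·u) du].
With ∫ u^4·e^(-2·u) du = -(u^4/2 + u^3 + 3·u^2/2 + 3·u/2 + 3/4)·e^(-2·u) + C, the region integral is ≈ 0.054372 and the full one is 3/4.
This works out to P = 0.07250.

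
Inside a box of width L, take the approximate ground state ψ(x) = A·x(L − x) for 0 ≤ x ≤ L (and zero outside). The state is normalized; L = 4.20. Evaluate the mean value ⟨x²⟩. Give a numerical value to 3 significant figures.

By definition ⟨x²⟩ = ∫ x^2 |ψ(x)|² dx.
The ratio of the moment integral to the normalization integral gives ⟨x²⟩ = 2·L^2/7.
Putting L = 4.20 gives 5.040.

⟨x^2⟩ ≈ 5.04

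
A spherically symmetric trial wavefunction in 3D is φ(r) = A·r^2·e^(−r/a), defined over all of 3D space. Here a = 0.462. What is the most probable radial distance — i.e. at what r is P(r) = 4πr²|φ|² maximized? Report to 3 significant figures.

Differentiate P(r) = 4πr²|φ|² with respect to r and set to zero.
This gives r = 3·a.
With a = 0.462, the most probable radial distance is 1.386.

r ≈ 1.39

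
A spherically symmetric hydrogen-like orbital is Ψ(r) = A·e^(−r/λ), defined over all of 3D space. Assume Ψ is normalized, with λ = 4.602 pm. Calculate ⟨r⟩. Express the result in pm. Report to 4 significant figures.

⟨r⟩ ≈ 6.903 pm

The expectation value is the |Ψ|²-weighted average of r: ∫ r|Ψ|² 4πr² dr.
Since the A² factors cancel between numerator and denominator, ⟨r⟩ = 3·λ/2.
With λ = 4.602, ⟨r⟩ = 6.9030.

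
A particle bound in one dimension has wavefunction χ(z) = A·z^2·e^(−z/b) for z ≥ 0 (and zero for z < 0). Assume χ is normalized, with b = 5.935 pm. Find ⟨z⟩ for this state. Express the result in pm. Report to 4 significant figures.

By definition ⟨z⟩ = ∫ z |χ(z)|² dz.
With ∫₀^∞ z^5 e^(−αz) dz = 5!/α^6, since the A² factors cancel between numerator and denominator, ⟨z⟩ = 5·b/2.
With b = 5.935, ⟨z⟩ = 14.838.

⟨z⟩ ≈ 14.84 pm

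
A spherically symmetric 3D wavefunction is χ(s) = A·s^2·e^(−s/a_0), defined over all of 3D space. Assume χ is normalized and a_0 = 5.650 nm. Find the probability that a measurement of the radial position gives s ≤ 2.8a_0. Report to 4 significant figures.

P ≈ 0.3297

P = ∫ |χ|² 4πs² ds over s ≤ 2.8a_0.
The full normalization integral is A²·[45·π·a_0^7/2] = 1, fixing A².
Substituting u = s/a_0, A², 4π and the length scale all cancel in the ratio: P = ∫_{0}^{2.8} u^6·e^(-2·u) du / ∫_{0}^{∞} u^6·e^(-2·u) du.
With ∫ u^6·e^(-2·u) du = -(4·u^6 + 12·u^5 + 30·u^4 + 60·u^3 + 90·u^2 + 90·u + 45)·e^(-2·u)/8 + C, the region integral is ≈ 1.85480 and the full one is 45/8.
The region integral divided by the full integral gives P = 0.32974.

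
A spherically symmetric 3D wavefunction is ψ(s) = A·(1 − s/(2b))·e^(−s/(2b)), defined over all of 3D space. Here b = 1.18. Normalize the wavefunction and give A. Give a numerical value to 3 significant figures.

A ≈ 0.156

Require ∫ |ψ|² 4πs² ds = 1 over the whole domain.
(Spherical symmetry: dV = 4πs² ds.)
With ∫₀^∞ s^4 e^(−αs) ds = 4!/α^5, the integral (without the A² prefactor) comes out to 8·π·b^3.
Hence A² = 1/[8·π·b^3].
Plugging in b = 1.18 yields A = 0.1556.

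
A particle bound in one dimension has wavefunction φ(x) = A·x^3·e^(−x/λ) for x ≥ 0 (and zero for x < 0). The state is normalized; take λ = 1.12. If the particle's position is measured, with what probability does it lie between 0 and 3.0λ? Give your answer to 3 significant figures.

P ≈ 0.394

|φ|² is the probability density, so P = ∫_{0}^{3.0λ} |φ|² dx.
Since A² = 1/(45·λ^7/8), this is the region integral divided by the full normalization integral.
In terms of u = x/λ (A² and the length scale cancel between numerator and denominator), P = [∫_{0}^{3.0} u^6·e^(-2·u) du] / [∫_{0}^{∞} u^6·e^(-2·u) du].
Using ∫ u^6·e^(-2·u) du = -(4·u^6 + 12·u^5 + 30·u^4 + 60·u^3 + 90·u^2 + 90·u + 45)·e^(-2·u)/8, the numerator is ≈ 2.2145 and the denominator is 45/8.
The result is P = 0.3937.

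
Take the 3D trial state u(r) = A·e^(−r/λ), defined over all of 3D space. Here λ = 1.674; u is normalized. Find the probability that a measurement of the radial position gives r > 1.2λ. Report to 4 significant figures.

P ≈ 0.5697

Integrate the radial probability density 4πr²|u|² over r > 1.2λ.
Normalization gives A² = 1/(π·λ^3).
In terms of t = r/λ (A², 4π and the length scale all cancel between numerator and denominator), P = [∫_{1.2}^{∞} t^2·e^(-2·t) dt] / [∫_{0}^{∞} t^2·e^(-2·t) dt].
With ∫ t^2·e^(-2·t) dt = -(2·t^2 + 2·t + 1)·e^(-2·t)/4 + C, the region integral is 157·e^(-12/5)/100 and the full one is 1/4.
Taking the ratio yields P = 0.56971.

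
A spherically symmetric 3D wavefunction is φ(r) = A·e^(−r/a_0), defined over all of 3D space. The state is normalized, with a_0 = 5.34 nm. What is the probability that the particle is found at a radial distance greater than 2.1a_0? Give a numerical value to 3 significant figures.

P ≈ 0.210

Integrate the radial probability density 4πr²|φ|² over r > 2.1a_0.
A² is fixed by ∫₀^∞ 4πr²|φ|² dr = 1, i.e. A² = (π·a_0^3)^(−1).
Let u = r/a_0; then A², 4π and the length scale all cancel, so P = ∫_{2.1}^{∞} u^2·e^(-2·u) du ÷ ∫_{0}^{∞} u^2·e^(-2·u) du.
An antiderivative of u^2·e^(-2·u) is -(2·u^2 + 2·u + 1)·e^(-2·u)/4; evaluating from 2.1 to ∞ gives 701·e^(-21/5)/200, while the full integral is 1/4.
This evaluates to P = 0.2102.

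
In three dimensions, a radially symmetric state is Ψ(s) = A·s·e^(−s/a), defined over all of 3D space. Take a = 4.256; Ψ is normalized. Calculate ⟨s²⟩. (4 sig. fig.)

By definition ⟨s²⟩ = ∫ s^2 |Ψ(s)|² 4πs² ds.
Recall ∫₀^∞ s^m e^(−s/β) ds = m!·β^(m+1), the ratio of the moment integral to the normalization integral gives ⟨s²⟩ = 15·a^2/2.
With a = 4.256, ⟨s^2⟩ = 135.85.

⟨s^2⟩ ≈ 135.9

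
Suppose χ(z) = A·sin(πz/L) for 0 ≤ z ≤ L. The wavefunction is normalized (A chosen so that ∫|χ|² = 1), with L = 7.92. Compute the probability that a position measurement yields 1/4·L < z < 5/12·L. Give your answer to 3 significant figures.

The probability is P = ∫ |χ|² dz over [1/4·L, 5/12·L].
The normalization integral ∫|χ|²dz over the whole domain equals L/2·A², and A² cancels in the ratio.
Let u = z/L; then A² and the length scale cancel, so P = ∫_{1/4}^{5/12} sin(π·u)^2 du ÷ ∫_{0}^{1} sin(π·u)^2 du.
With ∫ sin(π·u)^2 du = u/2 - sin(2·π·u)/(4·π) + C, the region integral is 1/(8·π) + 1/12 and the full one is 1/2.
Taking the ratio, P = (3 + 2·π)/(12·π).

P ≈ 0.246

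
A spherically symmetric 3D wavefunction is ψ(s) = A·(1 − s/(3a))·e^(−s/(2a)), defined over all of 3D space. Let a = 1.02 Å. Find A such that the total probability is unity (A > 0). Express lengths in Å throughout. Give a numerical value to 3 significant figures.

A ≈ 0.335 Å^(-3/2)

Normalization requires ∫|ψ|² 4πs² ds = 1, integrated from 0 to ∞.
In 3D with spherical symmetry the volume element is 4πs² ds.
With ψ = A·(1 − s/(3a))·e^(−s/(2a)), the integral evaluates to A²·[8·π·a^3/3].
Hence A² = 1/[8·π·a^3/3].
Plugging in a = 1.02 yields A = 0.3354.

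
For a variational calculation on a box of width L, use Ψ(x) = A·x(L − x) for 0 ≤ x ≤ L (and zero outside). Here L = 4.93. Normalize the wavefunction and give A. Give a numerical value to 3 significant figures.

Require ∫ |Ψ|² dx = 1 over the whole domain.
The integral (without the A² prefactor) comes out to L^5/30.
Hence A² = 1/[L^5/30].
Plugging in L = 4.93 yields A = 0.1015.

A ≈ 0.101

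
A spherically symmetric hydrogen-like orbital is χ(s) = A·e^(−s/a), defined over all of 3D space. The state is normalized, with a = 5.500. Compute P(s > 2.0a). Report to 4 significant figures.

Integrate the radial probability density 4πs²|χ|² over s > 2.0a.
A² is fixed by ∫₀^∞ 4πs²|χ|² ds = 1, i.e. A² = (π·a^3)^(−1).
Let u = s/a; then A², 4π and the length scale all cancel, so P = ∫_{2.0}^{∞} u^2·e^(-2·u) du ÷ ∫_{0}^{∞} u^2·e^(-2·u) du.
Using ∫ u^2·e^(-2·u) du = -(2·u^2 + 2·u + 1)·e^(-2·u)/4, the numerator is 13·e^(-4)/4 and the denominator is 1/4.
The region integral divided by the full integral gives P = 0.23810.

P ≈ 0.2381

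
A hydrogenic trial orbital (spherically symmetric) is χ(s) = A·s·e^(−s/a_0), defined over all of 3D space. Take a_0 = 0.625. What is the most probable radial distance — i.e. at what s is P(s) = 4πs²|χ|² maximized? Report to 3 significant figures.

Set d/ds [P(s) = 4πs²|χ|²] = 0 and solve for s > 0.
This gives s = 2·a_0.
With a_0 = 0.625, the most probable radial distance is 1.250.

s ≈ 1.25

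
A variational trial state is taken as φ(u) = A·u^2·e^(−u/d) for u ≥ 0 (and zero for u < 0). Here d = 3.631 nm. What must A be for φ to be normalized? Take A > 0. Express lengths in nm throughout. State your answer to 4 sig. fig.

A ≈ 0.04596 nm^(-5/2)

We need A² ∫|f|² du = 1, taking the integral from 0 to ∞.
With φ = A·u^2·e^(−u/d), the integral evaluates to A²·[3·d^5/4].
With d = 3.631: A² = 0.0021126 and A = 0.045963.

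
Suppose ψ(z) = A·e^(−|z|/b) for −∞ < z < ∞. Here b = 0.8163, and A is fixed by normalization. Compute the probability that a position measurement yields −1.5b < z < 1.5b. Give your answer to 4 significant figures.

|ψ|² is the probability density, so P = ∫_{−1.5b}^{1.5b} |ψ|² dz.
The normalization integral ∫|ψ|²dz over the whole domain equals b·A², and A² cancels in the ratio.
By symmetry take twice the z ≥ 0 contribution in numerator and denominator; the 2's cancel. In terms of u = z/b (A² and the length scale cancel between numerator and denominator), P = [∫_{0}^{1.5} e^(-2·u) du] / [∫_{0}^{∞} e^(-2·u) du].
With ∫ e^(-2·u) du = -e^(-2·u)/2 + C, the region integral is 1/2 - e^(-3)/2 and the full one is 1/2.
The result is P = 0.95021.

P ≈ 0.9502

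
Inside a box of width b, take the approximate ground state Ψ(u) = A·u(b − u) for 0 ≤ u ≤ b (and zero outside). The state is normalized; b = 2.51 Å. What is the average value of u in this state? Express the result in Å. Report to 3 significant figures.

⟨u⟩ ≈ 1.26 Å

By definition ⟨u⟩ = ∫ u |Ψ(u)|² du.
Expanding the polynomial and integrating term by term, since the A² factors cancel between numerator and denominator, ⟨u⟩ = b/2.
Putting b = 2.51 gives 1.255.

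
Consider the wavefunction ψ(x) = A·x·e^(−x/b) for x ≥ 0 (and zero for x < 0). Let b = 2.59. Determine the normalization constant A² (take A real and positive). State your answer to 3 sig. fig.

A^2 ≈ 0.230

The normalization condition is ∫|ψ|² dx = 1 from 0 to ∞.
With ∫₀^∞ x^2 e^(−αx) dx = 2!/α^3, the integral (without the A² prefactor) comes out to b^3/4.
So A² = (b^3/4)^(−1).
Substituting b = 2.59 gives A² = 0.2302, so A = 0.4798.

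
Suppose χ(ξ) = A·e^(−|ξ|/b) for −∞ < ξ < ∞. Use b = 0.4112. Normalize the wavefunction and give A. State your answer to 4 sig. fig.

Normalization requires ∫|χ|² dξ = 1, integrated from −∞ to ∞.
The integral (without the A² prefactor) comes out to b.
Substituting b = 0.4112 gives A² = 2.4319, so A = 1.5595.

A ≈ 1.559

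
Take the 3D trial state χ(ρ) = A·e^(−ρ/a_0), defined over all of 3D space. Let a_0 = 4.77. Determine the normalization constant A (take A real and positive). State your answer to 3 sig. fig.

Require ∫ |χ|² 4πρ² dρ = 1 over the whole domain.
(Spherical symmetry: dV = 4πρ² dρ.)
Carrying out the integral gives A² · π·a_0^3.
So A² = (π·a_0^3)^(−1).
Substituting a_0 = 4.77 gives A² = 0.002933, so A = 0.05416.

A ≈ 0.0542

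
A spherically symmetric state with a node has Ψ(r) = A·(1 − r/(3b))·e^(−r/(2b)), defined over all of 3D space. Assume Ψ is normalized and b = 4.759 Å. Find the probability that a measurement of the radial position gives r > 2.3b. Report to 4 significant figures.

Integrate the radial probability density 4πr²|Ψ|² over r > 2.3b.
A² is fixed by ∫₀^∞ 4πr²|Ψ|² dr = 1, i.e. A² = (8·π·b^3/3)^(−1).
Substituting u = r/b, A², 4π and the length scale all cancel in the ratio: P = ∫_{2.3}^{∞} u^2·(1 - u/3)^2·e^(-u) du / ∫_{0}^{∞} u^2·(1 - u/3)^2·e^(-u) du.
Using ∫ u^2·(1 - u/3)^2·e^(-u) du = (-u^4 + 2·u^3 - 3·u^2 - 6·u - 6)·e^(-u)/9, the numerator is ≈ 0.438021 and the denominator is 2/3.
Taking the ratio yields P = 0.65703.

P ≈ 0.6570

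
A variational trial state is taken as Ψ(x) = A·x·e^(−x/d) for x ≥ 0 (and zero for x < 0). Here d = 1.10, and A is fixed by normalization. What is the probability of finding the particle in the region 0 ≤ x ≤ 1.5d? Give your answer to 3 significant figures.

P ≈ 0.577

P = ∫_{0}^{1.5d} |Ψ(x)|² dx.
Since A² = 1/(d^3/4), this is the region integral divided by the full normalization integral.
Let u = x/d; then A² and the length scale cancel, so P = ∫_{0}^{1.5} u^2·e^(-2·u) du ÷ ∫_{0}^{∞} u^2·e^(-2·u) du.
Using ∫ u^2·e^(-2·u) du = -(2·u^2 + 2·u + 1)·e^(-2·u)/4, the numerator is 1/4 - 17·e^(-3)/8 and the denominator is 1/4.
This works out to P = 0.5768.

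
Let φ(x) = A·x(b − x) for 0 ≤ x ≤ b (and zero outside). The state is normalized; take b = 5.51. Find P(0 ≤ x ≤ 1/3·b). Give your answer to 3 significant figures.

P ≈ 0.210

|φ|² is the probability density, so P = ∫_{0}^{1/3·b} |φ|² dx.
Since A² = 1/(b^5/30), this is the region integral divided by the full normalization integral.
Substituting u = x/b, A² and the length scale cancel in the ratio: P = ∫_{0}^{1/3} u^2·(1 - u)^2 du / ∫_{0}^{1} u^2·(1 - u)^2 du.
With ∫ u^2·(1 - u)^2 du = u^3·(6·u^2 - 15·u + 10)/30 + C, the region integral is 17/2430 and the full one is 1/30.
Taking the ratio, P = 17/81.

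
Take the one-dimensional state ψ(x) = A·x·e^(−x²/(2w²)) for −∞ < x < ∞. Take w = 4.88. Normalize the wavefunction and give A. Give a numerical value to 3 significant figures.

A ≈ 0.0985

Normalization requires ∫|ψ|² dx = 1, integrated from −∞ to ∞.
With ∫_{−∞}^{∞} x^(2m) e^(−αx²) dx = (2m−1)!!·√π / (2^m α^(m+1/2)), ∫|ψ|² dx = A²·(√(π)·w^3/2).
Setting this equal to 1 gives A² = 1/(√(π)·w^3/2).
With w = 4.88: A² = 0.009709 and A = 0.09854.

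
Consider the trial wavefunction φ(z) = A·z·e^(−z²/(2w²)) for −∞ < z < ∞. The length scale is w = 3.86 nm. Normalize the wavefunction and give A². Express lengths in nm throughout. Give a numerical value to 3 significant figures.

A^2 ≈ 0.0196 nm^(-3)

Normalization requires ∫|φ|² dz = 1, integrated from −∞ to ∞.
Using the Gaussian integral ∫_{−∞}^{∞} e^(−αz²) dz = √(π/α), with φ = A·z·e^(−z²/(2w²)), the integral evaluates to A²·[√(π)·w^3/2].
With w = 3.86: A² = 0.01962 and A = 0.1401.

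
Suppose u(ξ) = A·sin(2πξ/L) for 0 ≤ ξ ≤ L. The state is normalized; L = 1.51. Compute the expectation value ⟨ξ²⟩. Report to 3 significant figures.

By definition ⟨ξ²⟩ = ∫ ξ^2 |u(ξ)|² dξ.
Since the A² factors cancel between numerator and denominator, ⟨ξ²⟩ = -L^2/(8·π^2) + L^2/3.
Putting L = 1.51 gives 0.7312.

⟨ξ^2⟩ ≈ 0.731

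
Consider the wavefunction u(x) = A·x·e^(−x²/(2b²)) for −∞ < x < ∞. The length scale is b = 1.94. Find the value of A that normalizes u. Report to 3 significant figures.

A ≈ 0.393

Require ∫ |u|² dx = 1 over the whole domain.
With u = A·x·e^(−x²/(2b²)), the integral evaluates to A²·[√(π)·b^3/2].
So A² = (√(π)·b^3/2)^(−1).
With b = 1.94: A² = 0.1545 and A = 0.3931.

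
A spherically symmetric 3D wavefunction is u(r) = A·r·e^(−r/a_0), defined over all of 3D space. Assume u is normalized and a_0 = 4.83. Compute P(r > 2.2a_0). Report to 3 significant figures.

With dV = 4πr²dr, the probability is ∫|u|² dV over r > 2.2a_0.
A² is fixed by ∫₀^∞ 4πr²|u|² dr = 1, i.e. A² = (3·π·a_0^5)^(−1).
Substituting t = r/a_0, A², 4π and the length scale all cancel in the ratio: P = ∫_{2.2}^{∞} t^4·e^(-2·t) dt / ∫_{0}^{∞} t^4·e^(-2·t) dt.
Using ∫ t^4·e^(-2·t) dt = -(t^4/2 + t^3 + 3·t^2/2 + 3·t/2 + 3/4)·e^(-2·t), the numerator is ≈ 0.41339 and the denominator is 3/4.
This evaluates to P = 0.5512.

P ≈ 0.551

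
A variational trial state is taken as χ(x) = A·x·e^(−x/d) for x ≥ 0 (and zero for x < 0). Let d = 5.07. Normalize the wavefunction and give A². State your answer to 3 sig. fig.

We need A² ∫|f|² dx = 1, taking the integral from 0 to ∞.
With χ = A·x·e^(−x/d), the integral evaluates to A²·[d^3/4].
Setting this equal to 1 gives A² = 1/(d^3/4).
Plugging in d = 5.07 yields A = 0.1752.

A^2 ≈ 0.0307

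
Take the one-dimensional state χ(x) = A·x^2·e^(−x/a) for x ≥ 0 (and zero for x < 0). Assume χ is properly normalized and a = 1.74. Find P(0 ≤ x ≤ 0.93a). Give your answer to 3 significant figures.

P ≈ 0.0409

The probability is P = ∫ |χ|² dx over [0, 0.93a].
The normalization integral ∫|χ|²dx over the whole domain equals 3·a^5/4·A², and A² cancels in the ratio.
Substituting u = x/a, A² and the length scale cancel in the ratio: P = ∫_{0}^{0.93} u^4·e^(-2·u) du / ∫_{0}^{∞} u^4·e^(-2·u) du.
Using ∫ u^4·e^(-2·u) du = -(u^4/2 + u^3 + 3·u^2/2 + 3·u/2 + 3/4)·e^(-2·u), the numerator is ≈ 0.030678 and the denominator is 3/4.
Evaluating gives P = 0.04090.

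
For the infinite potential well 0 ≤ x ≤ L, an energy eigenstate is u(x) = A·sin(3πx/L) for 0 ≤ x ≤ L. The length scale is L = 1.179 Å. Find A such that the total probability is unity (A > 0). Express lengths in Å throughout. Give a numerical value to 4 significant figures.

A ≈ 1.302 Å^(-1/2)

The normalization condition is ∫|u|² dx = 1 from 0 to L.
∫|u|² dx = A²·(L/2).
Setting this equal to 1 gives A² = 1/(L/2).
Substituting L = 1.179 gives A² = 1.6964, so A = 1.3024.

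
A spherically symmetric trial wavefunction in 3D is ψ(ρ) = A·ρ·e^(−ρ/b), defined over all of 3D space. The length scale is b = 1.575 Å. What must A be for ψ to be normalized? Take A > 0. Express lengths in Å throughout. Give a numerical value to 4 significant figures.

Normalization requires ∫|ψ|² 4πρ² dρ = 1, integrated from 0 to ∞.
With ψ = A·ρ·e^(−ρ/b), the integral evaluates to A²·[3·π·b^5].
Plugging in b = 1.575 yields A = 0.10463.

A ≈ 0.1046 Å^(-5/2)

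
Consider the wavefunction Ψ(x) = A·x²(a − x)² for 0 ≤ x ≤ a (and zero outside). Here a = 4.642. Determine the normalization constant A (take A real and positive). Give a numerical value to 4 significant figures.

The normalization condition is ∫|Ψ|² dx = 1 from 0 to a.
The integral (without the A² prefactor) comes out to a^9/630.
Setting this equal to 1 gives A² = 1/(a^9/630).
Substituting a = 4.642 gives A² = 0.00062950, so A = 0.025090.

A ≈ 0.02509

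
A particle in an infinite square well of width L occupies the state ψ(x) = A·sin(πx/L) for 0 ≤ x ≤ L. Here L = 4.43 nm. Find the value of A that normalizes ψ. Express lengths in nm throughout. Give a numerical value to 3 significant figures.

A ≈ 0.672 nm^(-1/2)

The normalization condition is ∫|ψ|² dx = 1 from 0 to L.
With ∫₀^L sin²(nπx/L) dx = L/2, carrying out the integral gives A² · L/2.
Setting this equal to 1 gives A² = 1/(L/2).
With L = 4.43: A² = 0.4515 and A = 0.6719.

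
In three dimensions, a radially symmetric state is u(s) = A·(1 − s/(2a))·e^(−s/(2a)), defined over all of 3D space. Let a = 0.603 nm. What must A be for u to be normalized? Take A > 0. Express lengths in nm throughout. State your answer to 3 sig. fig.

Require ∫ |u|² 4πs² ds = 1 over the whole domain.
With u = A·(1 − s/(2a))·e^(−s/(2a)), the integral evaluates to A²·[8·π·a^3].
With a = 0.603: A² = 0.1815 and A = 0.4260.

A ≈ 0.426 nm^(-3/2)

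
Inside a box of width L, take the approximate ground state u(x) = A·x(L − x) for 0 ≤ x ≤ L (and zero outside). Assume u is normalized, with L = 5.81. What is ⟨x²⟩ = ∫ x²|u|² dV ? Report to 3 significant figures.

⟨x^2⟩ ≈ 9.64

⟨x²⟩ = ∫ x^2 |u|² dx over the full domain.
Expanding the polynomial and integrating term by term, evaluating both integrals, ⟨x²⟩ = 2·L^2/7.
With L = 5.81, ⟨x^2⟩ = 9.645.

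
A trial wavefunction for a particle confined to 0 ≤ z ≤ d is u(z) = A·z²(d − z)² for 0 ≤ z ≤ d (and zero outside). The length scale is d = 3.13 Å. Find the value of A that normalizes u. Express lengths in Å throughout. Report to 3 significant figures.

A ≈ 0.148 Å^(-9/2)

We need A² ∫|f|² dz = 1, taking the integral from 0 to d.
Expanding the polynomial and integrating term by term, the integral (without the A² prefactor) comes out to d^9/630.
With d = 3.13: A² = 0.02185 and A = 0.1478.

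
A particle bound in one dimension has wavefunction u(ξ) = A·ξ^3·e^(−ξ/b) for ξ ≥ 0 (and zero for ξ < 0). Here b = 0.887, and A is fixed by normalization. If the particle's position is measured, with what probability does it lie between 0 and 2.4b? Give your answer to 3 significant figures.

P ≈ 0.209

|u|² is the probability density, so P = ∫_{0}^{2.4b} |u|² dξ.
The normalization integral ∫|u|²dξ over the whole domain equals 45·b^7/8·A², and A² cancels in the ratio.
Let t = ξ/b; then A² and the length scale cancel, so P = ∫_{0}^{2.4} t^6·e^(-2·t) dt ÷ ∫_{0}^{∞} t^6·e^(-2·t) dt.
Using ∫ t^6·e^(-2·t) dt = -(4·t^6 + 12·t^5 + 30·t^4 + 60·t^3 + 90·t^2 + 90·t + 45)·e^(-2·t)/8, the numerator is ≈ 1.1767 and the denominator is 45/8.
Taking the ratio, P = 0.2092.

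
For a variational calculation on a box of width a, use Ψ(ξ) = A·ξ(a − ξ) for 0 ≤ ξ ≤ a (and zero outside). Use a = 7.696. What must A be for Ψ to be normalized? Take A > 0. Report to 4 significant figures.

A ≈ 0.03333

Normalization requires ∫|Ψ|² dξ = 1, integrated from 0 to a.
The integral (without the A² prefactor) comes out to a^5/30.
Hence A² = 1/[a^5/30].
With a = 7.696: A² = 0.0011112 and A = 0.033335.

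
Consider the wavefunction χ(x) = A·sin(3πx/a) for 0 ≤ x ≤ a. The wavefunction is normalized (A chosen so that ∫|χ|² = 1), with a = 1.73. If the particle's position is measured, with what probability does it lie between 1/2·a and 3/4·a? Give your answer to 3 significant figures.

The probability is P = ∫ |χ|² dx over [1/2·a, 3/4·a].
Since A² = 1/(a/2), this is the region integral divided by the full normalization integral.
Let u = x/a; then A² and the length scale cancel, so P = ∫_{1/2}^{3/4} sin(3·π·u)^2 du ÷ ∫_{0}^{1} sin(3·π·u)^2 du.
Using ∫ sin(3·π·u)^2 du = u/2 - sin(6·π·u)/(12·π), the numerator is 1/8 - 1/(12·π) and the denominator is 1/2.
Taking the ratio, P = (-2 + 3·π)/(12·π).

P ≈ 0.197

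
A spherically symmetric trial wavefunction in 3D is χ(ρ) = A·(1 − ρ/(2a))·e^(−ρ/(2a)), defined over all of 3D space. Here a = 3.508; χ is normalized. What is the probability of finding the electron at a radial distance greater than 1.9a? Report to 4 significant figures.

Integrate the radial probability density 4πρ²|χ|² over ρ > 1.9a.
Normalization gives A² = 1/(8·π·a^3).
In terms of u = ρ/a (A², 4π and the length scale all cancel between numerator and denominator), P = [∫_{1.9}^{∞} u^2·(1 - u/2)^2·e^(-u) du] / [∫_{0}^{∞} u^2·(1 - u/2)^2·e^(-u) du].
An antiderivative of u^2·(1 - u/2)^2·e^(-u) is -(u^4/4 + u^2 + 2·u + 2)·e^(-u); evaluating from 1.9 to ∞ gives ≈ 1.89474, while the full integral is 2.
The region integral divided by the full integral gives P = 0.94737.

P ≈ 0.9474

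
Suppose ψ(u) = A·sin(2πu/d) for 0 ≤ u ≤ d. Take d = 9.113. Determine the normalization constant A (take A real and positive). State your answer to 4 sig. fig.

A ≈ 0.4685

We need A² ∫|f|² du = 1, taking the integral from 0 to d.
With ψ = A·sin(2πu/d), the integral evaluates to A²·[d/2].
Hence A² = 1/[d/2].
With d = 9.113: A² = 0.21947 and A = 0.46847.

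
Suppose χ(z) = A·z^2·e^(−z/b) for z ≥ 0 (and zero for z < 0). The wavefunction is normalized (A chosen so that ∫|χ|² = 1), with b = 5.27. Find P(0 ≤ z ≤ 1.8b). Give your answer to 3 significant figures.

P ≈ 0.294

|χ|² is the probability density, so P = ∫_{0}^{1.8b} |χ|² dz.
The normalization integral ∫|χ|²dz over the whole domain equals 3·b^5/4·A², and A² cancels in the ratio.
Let u = z/b; then A² and the length scale cancel, so P = ∫_{0}^{1.8} u^4·e^(-2·u) du ÷ ∫_{0}^{∞} u^4·e^(-2·u) du.
An antiderivative of u^4·e^(-2·u) is -(u^4/2 + u^3 + 3·u^2/2 + 3·u/2 + 3/4)·e^(-2·u); evaluating from 0 to 1.8 gives ≈ 0.22017, while the full integral is 3/4.
Evaluating gives P = 0.2936.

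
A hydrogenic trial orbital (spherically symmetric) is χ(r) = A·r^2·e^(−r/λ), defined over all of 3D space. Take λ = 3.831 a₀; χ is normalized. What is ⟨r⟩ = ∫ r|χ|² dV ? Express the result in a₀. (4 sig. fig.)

The expectation value is the |χ|²-weighted average of r: ∫ r|χ|² 4πr² dr.
Recall ∫₀^∞ r^m e^(−r/β) dr = m!·β^(m+1), evaluating both integrals, ⟨r⟩ = 7·λ/2.
Putting λ = 3.831 gives 13.409.

⟨r⟩ ≈ 13.41 a₀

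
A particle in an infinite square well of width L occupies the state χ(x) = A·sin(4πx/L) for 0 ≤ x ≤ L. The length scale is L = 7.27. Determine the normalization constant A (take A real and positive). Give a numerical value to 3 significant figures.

A ≈ 0.525

The normalization condition is ∫|χ|² dx = 1 from 0 to L.
Using sin²θ = (1 − cos 2θ)/2, ∫|χ|² dx = A²·(L/2).
Setting this equal to 1 gives A² = 1/(L/2).
Plugging in L = 7.27 yields A = 0.5245.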